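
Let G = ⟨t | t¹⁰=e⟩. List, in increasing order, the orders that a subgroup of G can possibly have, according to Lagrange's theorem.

|G| = 10 = 2 · 5. By Lagrange's theorem the order of any subgroup divides 10; the divisors of 10 are 1, 2, 5, 10.

Answer: 1, 2, 5, 10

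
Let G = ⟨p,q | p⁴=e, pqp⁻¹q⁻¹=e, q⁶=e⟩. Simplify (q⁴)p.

Compute (q⁴) · p by multiplying left to right and reducing via the relations at each step:
  (q⁴) · p = pq⁴

Answer: pq⁴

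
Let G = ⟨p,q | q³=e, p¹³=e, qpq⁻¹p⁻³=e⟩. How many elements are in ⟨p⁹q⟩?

|⟨p⁹q⟩| equals the order of p⁹q. Compute successive powers until reaching e:
  (p⁹q)¹ = p⁹q, (p⁹q)² = p¹⁰q², (p⁹q)³ = e.
The smallest positive k with (p⁹q)ᵏ = e is 3, so |⟨p⁹q⟩| = 3.

Answer: 3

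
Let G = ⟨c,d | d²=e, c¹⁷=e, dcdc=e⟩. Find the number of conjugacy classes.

The conjugacy classes (representative and size) are:
  [e] (size 1), [c¹⁶] (size 2), [c²] (size 2), [c³] (size 2), [c¹³] (size 2), [c¹²] (size 2), [c⁶] (size 2), [c¹⁰] (size 2), [c⁹] (size 2), [c⁷d] (size 17).
Class equation: 1 + 2 + 2 + 2 + 2 + 2 + 2 + 2 + 2 + 17 = 34 = |G|. So G has 10 conjugacy classes.

Answer: 10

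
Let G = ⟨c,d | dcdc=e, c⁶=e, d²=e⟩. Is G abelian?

c·d = cd but d·c = c⁵d, so c·d ≠ d·c and G is not abelian.

Answer: No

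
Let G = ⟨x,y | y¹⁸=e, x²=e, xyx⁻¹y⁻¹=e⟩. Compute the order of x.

Compute successive powers until reaching e:
  x¹ = x, x² = e.
The smallest positive k with xᵏ = e is 2.

Answer: 2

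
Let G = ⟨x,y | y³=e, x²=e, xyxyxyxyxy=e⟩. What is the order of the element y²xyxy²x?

Compute successive powers until reaching e:
  (y²xyxy²x)¹ = y²xyxy²x, (y²xyxy²x)² = xyxy²xy, (y²xyxy²x)³ = e.
The smallest positive k with (y²xyxy²x)ᵏ = e is 3.

Answer: 3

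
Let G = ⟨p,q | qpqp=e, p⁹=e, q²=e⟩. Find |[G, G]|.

G' = [G, G] is generated by all commutators. The generator-pair commutators are: [p, q] = p².
The subgroup they normally generate is {e, p, p², p³, p⁴, p⁵, p⁶, p⁷, p⁸}, of order 9.
Check: |G/G'| = 18/9 = 2 is the order of the abelianisation.

Answer: 9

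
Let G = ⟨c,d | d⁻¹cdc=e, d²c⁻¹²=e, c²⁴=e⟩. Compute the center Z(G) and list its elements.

An element z ∈ Z(G) iff z commutes with every generator.
For example c¹² is central: (c¹²)·c = c¹³ = c·(c¹²); (c¹²)·d = d⁻¹ = d·(c¹²).
Whereas c ∉ Z(G) since c·d = cd ≠ c¹¹d⁻¹ = d·c.
Checking each of the 48 elements this way gives Z(G) = {e, c¹²}, of order 2.

Answer: {e, c¹²}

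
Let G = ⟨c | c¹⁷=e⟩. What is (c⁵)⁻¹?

The order of (c⁵) is 17 (smallest k with (c⁵)ᵏ = e), so (c⁵)⁻¹ = (c⁵)¹⁶ = c¹².
Check: (c⁵) · (c¹²) → (c⁵) · c¹² = e, giving e as required.

Answer: c¹²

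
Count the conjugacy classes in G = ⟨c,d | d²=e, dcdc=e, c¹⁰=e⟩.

The conjugacy classes (representative and size) are:
  [e] (size 1), [c] (size 2), [c²] (size 2), [c³] (size 2), [c⁴] (size 2), [c⁵] (size 1), [c²d] (size 5), [c³d] (size 5).
Class equation: 1 + 2 + 2 + 2 + 2 + 1 + 5 + 5 = 20 = |G|. So G has 8 conjugacy classes.

Answer: 8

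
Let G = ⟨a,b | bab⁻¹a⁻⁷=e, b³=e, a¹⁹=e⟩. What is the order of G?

Enumerate words in the generators, reducing via the relations: the distinct elements are
  {a, b, e, ab, a², a³, a⁴, a⁵, a⁶, a⁷, a⁸, a⁹, b², ab², a²b, a³b, a¹², a¹³, a¹¹, a¹⁰, a¹⁴, a¹⁵, a¹⁶, a¹⁷, a¹⁸, a⁴b, a⁵b, a⁶b, a⁷b, a⁸b, a⁹b, a²b², a³b², a¹²b, a¹³b, a¹¹b, a¹⁰b, a¹⁴b, a¹⁵b, a¹⁶b, a¹⁷b, a¹⁸b, a⁴b², a⁵b², a⁶b², a⁷b², a⁸b², a⁹b², a¹²b², a¹³b², a¹¹b², a¹⁰b², a¹⁴b², a¹⁵b², a¹⁶b², a¹⁷b², a¹⁸b²}.
No further products give new elements, so |G| = 57.

Answer: 57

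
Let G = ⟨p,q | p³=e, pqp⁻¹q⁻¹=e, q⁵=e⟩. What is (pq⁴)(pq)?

Compute (pq⁴) · (pq) by multiplying left to right and reducing via the relations at each step:
  (pq⁴) · p = p²q⁴
  (p²q⁴) · q = p²

Answer: p²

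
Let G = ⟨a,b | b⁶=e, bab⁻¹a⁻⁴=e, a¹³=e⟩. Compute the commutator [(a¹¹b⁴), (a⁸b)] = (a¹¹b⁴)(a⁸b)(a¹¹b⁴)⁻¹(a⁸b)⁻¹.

[(a¹¹b⁴), (a⁸b)] = (a¹¹b⁴)·(a⁸b)·(a¹¹b⁴)⁻¹·(a⁸b)⁻¹.
  (a¹¹b⁴) · (a⁸b) = a⁵b⁵
  (a⁵b⁵) · (a⁶b²) = b
  b · (a¹¹b⁵) = a⁵

Answer: a⁵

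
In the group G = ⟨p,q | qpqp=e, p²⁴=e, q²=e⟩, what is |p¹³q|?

Compute successive powers until reaching e:
  (p¹³q)¹ = p¹³q, (p¹³q)² = e.
The smallest positive k with (p¹³q)ᵏ = e is 2.

Answer: 2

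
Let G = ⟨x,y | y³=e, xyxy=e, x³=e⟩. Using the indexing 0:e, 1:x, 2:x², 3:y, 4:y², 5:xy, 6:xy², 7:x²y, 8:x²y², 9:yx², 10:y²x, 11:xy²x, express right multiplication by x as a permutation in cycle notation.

(0 1 2)(3 8 9)(4 10 5)(6 11 7)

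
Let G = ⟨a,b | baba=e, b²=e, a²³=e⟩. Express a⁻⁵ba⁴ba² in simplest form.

Multiply left to right, reducing at each step:
  (a¹⁸) · b = a¹⁸b
  (a¹⁸b) · a⁴ = a¹⁴b
  (a¹⁴b) · b = a¹⁴
  (a¹⁴) · a² = a¹⁶

Answer: a¹⁶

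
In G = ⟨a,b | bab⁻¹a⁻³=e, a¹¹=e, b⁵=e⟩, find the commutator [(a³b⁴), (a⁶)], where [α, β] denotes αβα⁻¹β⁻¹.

[(a³b⁴), (a⁶)] = (a³b⁴)·(a⁶)·(a³b⁴)⁻¹·(a⁶)⁻¹.
  (a³b⁴) · (a⁶) = a⁵b⁴
  (a⁵b⁴) · (a²b) = a²
  (a²) · (a⁵) = a⁷

Answer: a⁷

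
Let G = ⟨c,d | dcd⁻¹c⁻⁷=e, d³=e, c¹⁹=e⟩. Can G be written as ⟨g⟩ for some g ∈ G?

Every cyclic group is abelian. But c·d = cd while d·c = c⁷d, so c·d ≠ d·c and G is not abelian. Hence G is not cyclic.

Answer: No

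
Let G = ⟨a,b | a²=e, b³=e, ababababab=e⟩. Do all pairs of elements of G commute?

a·b = ab but b·a = ba, so a·b ≠ b·a and G is not abelian.

Answer: No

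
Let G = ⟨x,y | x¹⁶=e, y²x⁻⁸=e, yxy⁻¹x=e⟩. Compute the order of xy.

Compute successive powers until reaching e:
  (xy)¹ = xy, (xy)² = x⁸, (xy)³ = xy⁻¹, (xy)⁴ = e.
The smallest positive k with (xy)ᵏ = e is 4.

Answer: 4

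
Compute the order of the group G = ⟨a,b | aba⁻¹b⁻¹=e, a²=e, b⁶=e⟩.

Enumerate words in the generators, reducing via the relations: the distinct elements are
  {a, b, e, ab, b², b³, b⁴, b⁵, ab², ab³, ab⁴, ab⁵}.
No further products give new elements, so |G| = 12.

Answer: 12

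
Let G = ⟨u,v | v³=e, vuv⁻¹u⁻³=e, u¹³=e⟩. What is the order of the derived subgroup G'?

G' = [G, G] is generated by all commutators. The generator-pair commutators are: [u, v] = u¹¹.
The subgroup they normally generate is {e, u, u², u³, u⁴, u⁵, u⁶, u⁷, u⁸, u⁹, u¹⁰, u¹¹, u¹²}, of order 13.
Check: |G/G'| = 39/13 = 3 is the order of the abelianisation.

Answer: 13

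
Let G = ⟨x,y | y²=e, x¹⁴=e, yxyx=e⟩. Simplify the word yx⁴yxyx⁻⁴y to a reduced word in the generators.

Multiply left to right, reducing at each step:
  y · x⁴ = x¹⁰y
  (x¹⁰y) · y = x¹⁰
  (x¹⁰) · x = x¹¹
  (x¹¹) · y = x¹¹y
  (x¹¹y) · x⁻⁴ = xy
  (xy) · y = x

Answer: x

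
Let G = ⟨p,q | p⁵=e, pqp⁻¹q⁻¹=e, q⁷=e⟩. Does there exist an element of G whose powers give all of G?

|G| = 35. The element pq has order 35 (its powers give 35 distinct elements), so ⟨pq⟩ = G and G is cyclic.

Answer: Yes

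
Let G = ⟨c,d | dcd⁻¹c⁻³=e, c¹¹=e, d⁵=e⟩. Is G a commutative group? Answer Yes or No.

c·d = cd but d·c = c³d, so c·d ≠ d·c and G is not abelian.

Answer: No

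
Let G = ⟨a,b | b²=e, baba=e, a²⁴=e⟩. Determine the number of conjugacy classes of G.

The conjugacy classes (representative and size) are:
  [e] (size 1), [a²³] (size 2), [a²] (size 2), [a³] (size 2), [a²⁰] (size 2), [a¹⁹] (size 2), [a⁶] (size 2), [a⁷] (size 2), [a⁸] (size 2), [a⁹] (size 2), [a¹⁴] (size 2), [a¹¹] (size 2), [a¹²] (size 1), [a⁴b] (size 12), [a⁵b] (size 12).
Class equation: 1 + 2 + 2 + 2 + 2 + 2 + 2 + 2 + 2 + 2 + 2 + 2 + 1 + 12 + 12 = 48 = |G|. So G has 15 conjugacy classes.

Answer: 15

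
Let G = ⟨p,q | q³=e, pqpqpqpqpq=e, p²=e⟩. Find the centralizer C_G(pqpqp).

⟨pqpqp⟩ ⊆ C_G(pqpqp) since powers of pqpqp commute with pqpqp; so |C_G(pqpqp)| ≥ |⟨pqpqp⟩| = 5.
By orbit–stabilizer, |C_G(pqpqp)| = |G| / |conj. class of pqpqp| = 60 / 12 = 5.
The 5 elements commuting with pqpqp are {e, pqpqp, pq²pq²p, pqpq²pqp, pq²pqpq²p}.

Answer: {e, pqpqp, pq²pq²p, pqpq²pqp, pq²pqpq²p}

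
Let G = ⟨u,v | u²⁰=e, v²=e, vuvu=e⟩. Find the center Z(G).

An element z ∈ Z(G) iff z commutes with every generator.
For example u¹⁰ is central: (u¹⁰)·u = u¹¹ = u·(u¹⁰); (u¹⁰)·v = u¹⁰v = v·(u¹⁰).
Whereas u ∉ Z(G) since u·v = uv ≠ u¹⁹v = v·u.
Checking each of the 40 elements this way gives Z(G) = {e, u¹⁰}, of order 2.

Answer: {e, u¹⁰}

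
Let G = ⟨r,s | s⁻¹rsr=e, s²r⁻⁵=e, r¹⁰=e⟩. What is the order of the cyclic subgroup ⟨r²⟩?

|⟨r²⟩| equals the order of r². Compute successive powers until reaching e:
  (r²)¹ = r², (r²)² = r⁴, (r²)³ = r⁶, (r²)⁴ = r⁸, (r²)⁵ = e.
The smallest positive k with (r²)ᵏ = e is 5, so |⟨r²⟩| = 5.

Answer: 5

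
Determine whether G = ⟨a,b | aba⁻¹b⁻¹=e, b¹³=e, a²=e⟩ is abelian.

Each pair of generators commutes: a·b = ab = b·a. Since the generators pairwise commute, every element of G commutes with every other, so G is abelian.

Answer: Yes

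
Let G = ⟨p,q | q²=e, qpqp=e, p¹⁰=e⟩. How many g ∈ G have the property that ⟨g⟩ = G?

⟨g⟩ = G would require ord(g) = |G| = 20, but the maximum element order in G is 10 < 20. So G is not cyclic and no single element generates it: the count is 0.

Answer: 0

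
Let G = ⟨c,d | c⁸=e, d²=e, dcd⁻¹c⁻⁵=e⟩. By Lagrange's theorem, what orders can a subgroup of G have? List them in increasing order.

|G| = 16 = 2⁴. By Lagrange's theorem the order of any subgroup divides 16; the divisors of 16 are 1, 2, 4, 8, 16.

Answer: 1, 2, 4, 8, 16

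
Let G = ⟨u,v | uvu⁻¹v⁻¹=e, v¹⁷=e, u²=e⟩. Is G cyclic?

|G| = 34. The element uv has order 34 (its powers give 34 distinct elements), so ⟨uv⟩ = G and G is cyclic.

Answer: Yes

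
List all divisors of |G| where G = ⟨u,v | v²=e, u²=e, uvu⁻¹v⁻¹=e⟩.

|G| = 4 = 2². By Lagrange's theorem the order of any subgroup divides 4; the divisors of 4 are 1, 2, 4.

Answer: 1, 2, 4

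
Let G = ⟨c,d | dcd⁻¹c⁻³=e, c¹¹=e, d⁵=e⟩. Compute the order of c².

Compute successive powers until reaching e:
  (c²)¹ = c², (c²)² = c⁴, (c²)³ = c⁶, (c²)⁴ = c⁸, (c²)⁵ = c¹⁰, (c²)⁶ = c, (c²)⁷ = c³, (c²)⁸ = c⁵, (c²)⁹ = c⁷, (c²)¹⁰ = c⁹, (c²)¹¹ = e.
The smallest positive k with (c²)ᵏ = e is 11.

Answer: 11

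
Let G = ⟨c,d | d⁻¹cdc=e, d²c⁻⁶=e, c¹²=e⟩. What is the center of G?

An element z ∈ Z(G) iff z commutes with every generator.
For example c⁶ is central: (c⁶)·c = c⁷ = c·(c⁶); (c⁶)·d = d⁻¹ = d·(c⁶).
Whereas c ∉ Z(G) since c·d = cd ≠ c⁵d⁻¹ = d·c.
Checking each of the 24 elements this way gives Z(G) = {e, c⁶}, of order 2.

Answer: {e, c⁶}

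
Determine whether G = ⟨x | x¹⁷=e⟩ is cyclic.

|G| = 17. The element x has order 17 (its powers give 17 distinct elements), so ⟨x⟩ = G and G is cyclic.

Answer: Yes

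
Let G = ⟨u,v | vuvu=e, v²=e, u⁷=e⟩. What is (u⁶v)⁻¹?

The order of (u⁶v) is 2 (smallest k with (u⁶v)ᵏ = e), so (u⁶v)⁻¹ = (u⁶v)¹ = u⁶v.
Check: (u⁶v) · (u⁶v) → (u⁶v) · u⁶ = v;   v · v = e, giving e as required.

Answer: u⁶v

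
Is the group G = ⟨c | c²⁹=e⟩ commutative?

G has a single generator, so G is cyclic and hence abelian.

Answer: Yes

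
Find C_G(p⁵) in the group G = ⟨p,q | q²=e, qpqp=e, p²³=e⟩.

⟨p⁵⟩ ⊆ C_G(p⁵) since powers of p⁵ commute with p⁵; so |C_G(p⁵)| ≥ |⟨p⁵⟩| = 23.
By orbit–stabilizer, |C_G(p⁵)| = |G| / |conj. class of p⁵| = 46 / 2 = 23.
The 23 elements commuting with p⁵ are {e, p, p², p³, p⁴, p⁵, p⁶, p⁷, p⁸, p⁹, p¹⁰, p¹¹, p¹², p¹³, p¹⁴, p¹⁵, p¹⁶, p¹⁷, p¹⁸, p¹⁹, p²⁰, p²¹, p²²}.

Answer: {e, p, p², p³, p⁴, p⁵, p⁶, p⁷, p⁸, p⁹, p¹⁰, p¹¹, p¹², p¹³, p¹⁴, p¹⁵, p¹⁶, p¹⁷, p¹⁸, p¹⁹, p²⁰, p²¹, p²²}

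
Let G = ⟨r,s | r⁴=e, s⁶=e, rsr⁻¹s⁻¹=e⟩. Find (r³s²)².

Compute successive powers of (r³s²), reducing at each step:
  (r³s²)²: (r³s²) · r³ = r²s²;   (r²s²) · s² = r²s⁴

Answer: r²s⁴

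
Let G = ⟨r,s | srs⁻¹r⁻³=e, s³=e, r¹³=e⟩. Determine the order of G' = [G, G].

G' = [G, G] is generated by all commutators. The generator-pair commutators are: [r, s] = r¹¹.
The subgroup they normally generate is {e, r, r², r³, r⁴, r⁵, r⁶, r⁷, r⁸, r⁹, r¹⁰, r¹¹, r¹²}, of order 13.
Check: |G/G'| = 39/13 = 3 is the order of the abelianisation.

Answer: 13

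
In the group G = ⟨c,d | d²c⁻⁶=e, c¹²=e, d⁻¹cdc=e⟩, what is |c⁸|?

Compute successive powers until reaching e:
  (c⁸)¹ = c⁸, (c⁸)² = c⁴, (c⁸)³ = e.
The smallest positive k with (c⁸)ᵏ = e is 3.

Answer: 3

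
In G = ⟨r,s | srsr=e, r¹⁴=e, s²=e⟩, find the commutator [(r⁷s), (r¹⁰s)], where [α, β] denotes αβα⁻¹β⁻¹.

[(r⁷s), (r¹⁰s)] = (r⁷s)·(r¹⁰s)·(r⁷s)⁻¹·(r¹⁰s)⁻¹.
  (r⁷s) · (r¹⁰s) = r¹¹
  (r¹¹) · (r⁷s) = r⁴s
  (r⁴s) · (r¹⁰s) = r⁸

Answer: r⁸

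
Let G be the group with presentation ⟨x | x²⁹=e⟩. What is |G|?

G is generated by a single element, so G is cyclic. The relator gives x²⁹ = e and no smaller power is forced to be e, so the 29 powers {e, x, x², x³, x⁴, x⁵, x⁶, x⁷, x⁸, x⁹, x²², x²³, x²¹, x²⁰, x²⁴, x²⁵, x²⁶, x²⁷, x²⁸, x¹², x¹³, x¹¹, x¹⁰, x¹⁴, x¹⁵, x¹⁶, x¹⁷, x¹⁸, x¹⁹} are distinct. Hence |G| = 29.

Answer: 29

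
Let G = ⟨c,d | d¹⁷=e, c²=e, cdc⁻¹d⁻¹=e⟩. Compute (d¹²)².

Compute successive powers of (d¹²), reducing at each step:
  (d¹²)²: (d¹²) · d¹² = d⁷

Answer: d⁷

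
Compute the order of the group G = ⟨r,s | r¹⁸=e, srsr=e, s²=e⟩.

Enumerate words in the generators, reducing via the relations: the distinct elements are
  {e, r, s, rs, r², r³, r⁴, r⁵, r⁶, r⁷, r⁸, r⁹, r²s, r³s, r¹², r¹³, r¹¹, r¹⁰, r¹⁴, r¹⁵, r¹⁶, r¹⁷, r⁴s, r⁵s, r⁶s, r⁷s, r⁸s, r⁹s, r¹²s, r¹³s, r¹¹s, r¹⁰s, r¹⁴s, r¹⁵s, r¹⁶s, r¹⁷s}.
No further products give new elements, so |G| = 36.

Answer: 36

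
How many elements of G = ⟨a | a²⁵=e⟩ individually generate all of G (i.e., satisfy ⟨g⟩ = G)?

G is cyclic of order 25. An element generates G iff its order is 25, and a cyclic group of order 25 has exactly φ(25) = 20 such elements.

Answer: 20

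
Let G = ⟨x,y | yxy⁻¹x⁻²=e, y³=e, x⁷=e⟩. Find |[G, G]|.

G' = [G, G] is generated by all commutators. The generator-pair commutators are: [x, y] = x⁶.
The subgroup they normally generate is {e, x, x², x³, x⁴, x⁵, x⁶}, of order 7.
Check: |G/G'| = 21/7 = 3 is the order of the abelianisation.

Answer: 7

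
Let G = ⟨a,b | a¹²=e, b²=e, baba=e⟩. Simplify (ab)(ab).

Compute (ab) · (ab) by multiplying left to right and reducing via the relations at each step:
  (ab) · a = b
  b · b = e

Answer: e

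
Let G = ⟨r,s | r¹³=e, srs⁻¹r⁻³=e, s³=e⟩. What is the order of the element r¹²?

Compute successive powers until reaching e:
  (r¹²)¹ = r¹², (r¹²)² = r¹¹, (r¹²)³ = r¹⁰, (r¹²)⁴ = r⁹, (r¹²)⁵ = r⁸, (r¹²)⁶ = r⁷, (r¹²)⁷ = r⁶, (r¹²)⁸ = r⁵, (r¹²)⁹ = r⁴, (r¹²)¹⁰ = r³, (r¹²)¹¹ = r², (r¹²)¹² = r, (r¹²)¹³ = e.
The smallest positive k with (r¹²)ᵏ = e is 13.

Answer: 13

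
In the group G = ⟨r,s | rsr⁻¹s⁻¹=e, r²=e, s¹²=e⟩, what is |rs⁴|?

Compute successive powers until reaching e:
  (rs⁴)¹ = rs⁴, (rs⁴)² = s⁸, (rs⁴)³ = r, (rs⁴)⁴ = s⁴, (rs⁴)⁵ = rs⁸, (rs⁴)⁶ = e.
The smallest positive k with (rs⁴)ᵏ = e is 6.

Answer: 6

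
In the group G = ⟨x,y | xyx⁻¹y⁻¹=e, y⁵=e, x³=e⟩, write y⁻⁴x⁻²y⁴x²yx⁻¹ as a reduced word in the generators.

Multiply left to right, reducing at each step:
  y · x⁻² = xy
  (xy) · y⁴ = x
  x · x² = e
  e · y = y
  y · x⁻¹ = x²y

Answer: x²y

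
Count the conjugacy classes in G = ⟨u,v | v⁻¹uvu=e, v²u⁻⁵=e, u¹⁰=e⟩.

The conjugacy classes (representative and size) are:
  [e] (size 1), [u] (size 2), [u⁸] (size 2), [u⁷] (size 2), [u⁴] (size 2), [u⁵] (size 1), [u⁴v] (size 5), [u²v⁻¹] (size 5).
Class equation: 1 + 2 + 2 + 2 + 2 + 1 + 5 + 5 = 20 = |G|. So G has 8 conjugacy classes.

Answer: 8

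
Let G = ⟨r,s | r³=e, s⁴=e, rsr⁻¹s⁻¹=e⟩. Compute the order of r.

Compute successive powers until reaching e:
  r¹ = r, r² = r², r³ = e.
The smallest positive k with rᵏ = e is 3.

Answer: 3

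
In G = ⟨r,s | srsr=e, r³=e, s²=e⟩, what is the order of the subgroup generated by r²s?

|⟨r²s⟩| equals the order of r²s. Compute successive powers until reaching e:
  (r²s)¹ = r²s, (r²s)² = e.
The smallest positive k with (r²s)ᵏ = e is 2, so |⟨r²s⟩| = 2.

Answer: 2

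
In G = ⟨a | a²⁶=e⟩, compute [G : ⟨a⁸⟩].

First find ord(a⁸) by computing successive powers:
  (a⁸)¹ = a⁸, (a⁸)² = a¹⁶, (a⁸)³ = a²⁴, (a⁸)⁴ = a⁶, (a⁸)⁵ = a¹⁴, (a⁸)⁶ = a²², (a⁸)⁷ = a⁴, (a⁸)⁸ = a¹², (a⁸)⁹ = a²⁰, (a⁸)¹⁰ = a², (a⁸)¹¹ = a¹⁰, (a⁸)¹² = a¹⁸, (a⁸)¹³ = e.
So |⟨a⁸⟩| = ord(a⁸) = 13. With |G| = 26, by Lagrange [G : ⟨a⁸⟩] = 26/13 = 2.

Answer: 2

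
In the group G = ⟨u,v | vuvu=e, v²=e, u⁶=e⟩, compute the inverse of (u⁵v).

The order of (u⁵v) is 2 (smallest k with (u⁵v)ᵏ = e), so (u⁵v)⁻¹ = (u⁵v)¹ = u⁵v.
Check: (u⁵v) · (u⁵v) → (u⁵v) · u⁵ = v;   v · v = e, giving e as required.

Answer: u⁵v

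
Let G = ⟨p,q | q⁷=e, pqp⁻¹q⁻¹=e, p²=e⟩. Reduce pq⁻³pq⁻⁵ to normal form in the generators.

Multiply left to right, reducing at each step:
  p · q⁻³ = pq⁴
  (pq⁴) · p = q⁴
  (q⁴) · q⁻⁵ = q⁶

Answer: q⁶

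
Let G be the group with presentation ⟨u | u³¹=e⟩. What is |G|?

G is generated by a single element, so G is cyclic. The relator gives u³¹ = e and no smaller power is forced to be e, so the 31 powers {e, u, u², u³, u⁴, u⁵, u⁶, u⁷, u⁸, u⁹, u²², u²³, u²¹, u²⁰, u²⁴, u²⁵, u²⁶, u²⁷, u²⁸, u²⁹, u³⁰, u¹², u¹³, u¹¹, u¹⁰, u¹⁴, u¹⁵, u¹⁶, u¹⁷, u¹⁸, u¹⁹} are distinct. Hence |G| = 31.

Answer: 31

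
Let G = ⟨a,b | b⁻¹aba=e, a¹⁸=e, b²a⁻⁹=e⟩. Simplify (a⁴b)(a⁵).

Compute (a⁴b) · (a⁵) by multiplying left to right and reducing via the relations at each step:
  (a⁴b) · a⁵ = a⁸b⁻¹

Answer: a⁸b⁻¹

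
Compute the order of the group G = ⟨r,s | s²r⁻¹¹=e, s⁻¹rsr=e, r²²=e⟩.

Enumerate words in the generators, reducing via the relations: the distinct elements are
  {e, r, s, rs, r², r³, r⁴, r⁵, r⁶, r⁷, r⁸, r⁹, r²s, r²¹, r²⁰, r³s, r¹², r¹³, r¹¹, r¹⁰, r¹⁴, r¹⁵, r¹⁶, r¹⁷, r¹⁸, r¹⁹, r⁴s, r⁵s, r⁶s, r⁷s, r⁸s, r⁹s, s⁻¹, rs⁻¹, r¹⁰s, r²s⁻¹, r³s⁻¹, r⁴s⁻¹, r⁵s⁻¹, r⁶s⁻¹, r⁷s⁻¹, r⁸s⁻¹, r⁹s⁻¹, r¹⁰s⁻¹}.
No further products give new elements, so |G| = 44.

Answer: 44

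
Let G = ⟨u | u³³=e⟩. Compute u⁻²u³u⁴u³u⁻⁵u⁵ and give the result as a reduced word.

Multiply left to right, reducing at each step:
  (u³¹) · u³ = u
  u · u⁴ = u⁵
  (u⁵) · u³ = u⁸
  (u⁸) · u⁻⁵ = u³
  (u³) · u⁵ = u⁸

Answer: u⁸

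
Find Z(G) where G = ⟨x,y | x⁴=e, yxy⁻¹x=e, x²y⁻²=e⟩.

An element z ∈ Z(G) iff z commutes with every generator.
For example x² is central: (x²)·x = x³ = x·(x²); (x²)·y = y⁻¹ = y·(x²).
Whereas x ∉ Z(G) since x·y = xy ≠ xy⁻¹ = y·x.
Checking each of the 8 elements this way gives Z(G) = {e, x²}, of order 2.

Answer: {e, x²}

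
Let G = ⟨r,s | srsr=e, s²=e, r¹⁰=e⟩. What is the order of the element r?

Compute successive powers until reaching e:
  r¹ = r, r² = r², r³ = r³, r⁴ = r⁴, r⁵ = r⁵, r⁶ = r⁶, r⁷ = r⁷, r⁸ = r⁸, r⁹ = r⁹, r¹⁰ = e.
The smallest positive k with rᵏ = e is 10.

Answer: 10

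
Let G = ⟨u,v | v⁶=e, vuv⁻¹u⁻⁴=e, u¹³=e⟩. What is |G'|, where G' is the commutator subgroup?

G' = [G, G] is generated by all commutators. The generator-pair commutators are: [u, v] = u¹⁰.
The subgroup they normally generate is {e, u, u², u³, u⁴, u⁵, u⁶, u⁷, u⁸, u⁹, u¹⁰, u¹¹, u¹²}, of order 13.
Check: |G/G'| = 78/13 = 6 is the order of the abelianisation.

Answer: 13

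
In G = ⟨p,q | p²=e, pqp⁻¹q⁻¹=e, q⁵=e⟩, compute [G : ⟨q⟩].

First find ord(q) by computing successive powers:
  q¹ = q, q² = q², q³ = q³, q⁴ = q⁴, q⁵ = e.
So |⟨q⟩| = ord(q) = 5. With |G| = 10, by Lagrange [G : ⟨q⟩] = 10/5 = 2.

Answer: 2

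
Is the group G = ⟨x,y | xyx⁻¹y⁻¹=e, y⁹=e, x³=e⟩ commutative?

Each pair of generators commutes: x·y = xy = y·x. Since the generators pairwise commute, every element of G commutes with every other, so G is abelian.

Answer: Yes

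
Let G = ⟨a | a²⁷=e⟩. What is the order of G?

G is generated by a single element, so G is cyclic. The relator gives a²⁷ = e and no smaller power is forced to be e, so the 27 powers {a, e, a², a³, a⁴, a⁵, a⁶, a⁷, a⁸, a⁹, a²², a²³, a²¹, a²⁰, a²⁴, a²⁵, a²⁶, a¹², a¹³, a¹¹, a¹⁰, a¹⁴, a¹⁵, a¹⁶, a¹⁷, a¹⁸, a¹⁹} are distinct. Hence |G| = 27.

Answer: 27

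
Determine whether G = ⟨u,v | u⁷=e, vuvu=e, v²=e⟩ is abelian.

u·v = uv but v·u = u⁶v, so u·v ≠ v·u and G is not abelian.

Answer: No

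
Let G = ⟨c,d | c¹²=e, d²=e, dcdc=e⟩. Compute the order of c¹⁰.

Compute successive powers until reaching e:
  (c¹⁰)¹ = c¹⁰, (c¹⁰)² = c⁸, (c¹⁰)³ = c⁶, (c¹⁰)⁴ = c⁴, (c¹⁰)⁵ = c², (c¹⁰)⁶ = e.
The smallest positive k with (c¹⁰)ᵏ = e is 6.

Answer: 6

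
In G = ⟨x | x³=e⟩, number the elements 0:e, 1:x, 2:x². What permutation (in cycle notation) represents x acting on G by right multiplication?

(0 1 2)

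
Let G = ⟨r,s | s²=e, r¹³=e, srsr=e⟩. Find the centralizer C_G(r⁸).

⟨r⁸⟩ ⊆ C_G(r⁸) since powers of r⁸ commute with r⁸; so |C_G(r⁸)| ≥ |⟨r⁸⟩| = 13.
By orbit–stabilizer, |C_G(r⁸)| = |G| / |conj. class of r⁸| = 26 / 2 = 13.
The 13 elements commuting with r⁸ are {e, r, r², r³, r⁴, r⁵, r⁶, r⁷, r⁸, r⁹, r¹⁰, r¹¹, r¹²}.

Answer: {e, r, r², r³, r⁴, r⁵, r⁶, r⁷, r⁸, r⁹, r¹⁰, r¹¹, r¹²}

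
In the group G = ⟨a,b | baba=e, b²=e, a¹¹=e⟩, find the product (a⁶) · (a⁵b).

Compute (a⁶) · (a⁵b) by multiplying left to right and reducing via the relations at each step:
  (a⁶) · a⁵ = e
  e · b = b

Answer: b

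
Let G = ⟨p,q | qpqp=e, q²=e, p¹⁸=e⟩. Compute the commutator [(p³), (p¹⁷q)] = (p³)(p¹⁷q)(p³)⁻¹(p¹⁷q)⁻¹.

[(p³), (p¹⁷q)] = (p³)·(p¹⁷q)·(p³)⁻¹·(p¹⁷q)⁻¹.
  (p³) · (p¹⁷q) = p²q
  (p²q) · (p¹⁵) = p⁵q
  (p⁵q) · (p¹⁷q) = p⁶

Answer: p⁶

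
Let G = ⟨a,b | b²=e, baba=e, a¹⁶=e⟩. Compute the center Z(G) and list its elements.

An element z ∈ Z(G) iff z commutes with every generator.
For example a⁸ is central: (a⁸)·a = a⁹ = a·(a⁸); (a⁸)·b = a⁸b = b·(a⁸).
Whereas a ∉ Z(G) since a·b = ab ≠ a¹⁵b = b·a.
Checking each of the 32 elements this way gives Z(G) = {e, a⁸}, of order 2.

Answer: {e, a⁸}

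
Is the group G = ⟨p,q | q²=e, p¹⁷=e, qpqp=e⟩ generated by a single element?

Every cyclic group is abelian. But p·q = pq while q·p = p¹⁶q, so p·q ≠ q·p and G is not abelian. Hence G is not cyclic.

Answer: No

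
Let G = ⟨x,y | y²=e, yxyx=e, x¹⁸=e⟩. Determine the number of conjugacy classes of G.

The conjugacy classes (representative and size) are:
  [e] (size 1), [x] (size 2), [x²] (size 2), [x³] (size 2), [x¹⁴] (size 2), [x⁵] (size 2), [x¹²] (size 2), [x⁷] (size 2), [x¹⁰] (size 2), [x⁹] (size 1), [x¹⁰y] (size 9), [xy] (size 9).
Class equation: 1 + 2 + 2 + 2 + 2 + 2 + 2 + 2 + 2 + 1 + 9 + 9 = 36 = |G|. So G has 12 conjugacy classes.

Answer: 12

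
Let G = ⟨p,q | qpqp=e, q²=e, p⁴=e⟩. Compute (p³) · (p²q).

Compute (p³) · (p²q) by multiplying left to right and reducing via the relations at each step:
  (p³) · p² = p
  p · q = pq

Answer: pq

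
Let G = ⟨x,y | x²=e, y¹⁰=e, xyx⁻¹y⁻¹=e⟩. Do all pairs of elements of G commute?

Each pair of generators commutes: x·y = xy = y·x. Since the generators pairwise commute, every element of G commutes with every other, so G is abelian.

Answer: Yes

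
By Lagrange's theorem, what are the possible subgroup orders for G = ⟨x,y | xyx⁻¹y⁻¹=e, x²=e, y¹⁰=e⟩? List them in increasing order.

|G| = 20 = 2² · 5. By Lagrange's theorem the order of any subgroup divides 20; the divisors of 20 are 1, 2, 4, 5, 10, 20.

Answer: 1, 2, 4, 5, 10, 20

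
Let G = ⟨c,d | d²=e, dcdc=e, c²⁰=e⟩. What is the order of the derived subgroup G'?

G' = [G, G] is generated by all commutators. The generator-pair commutators are: [c, d] = c².
The subgroup they normally generate is {e, c², c⁴, c⁶, c⁸, c¹⁰, c¹², c¹⁴, c¹⁶, c¹⁸}, of order 10.
Check: |G/G'| = 40/10 = 4 is the order of the abelianisation.

Answer: 10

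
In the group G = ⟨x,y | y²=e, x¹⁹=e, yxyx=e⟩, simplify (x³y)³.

Compute successive powers of (x³y), reducing at each step:
  (x³y)²: (x³y) · x³ = y;   y · y = e
  (x³y)³: e · x³ = x³;   (x³) · y = x³y

Answer: x³y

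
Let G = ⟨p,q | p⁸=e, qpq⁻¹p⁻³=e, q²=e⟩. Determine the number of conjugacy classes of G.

The conjugacy classes (representative and size) are:
  [e] (size 1), [p³] (size 2), [p²] (size 2), [p⁴] (size 1), [p⁵] (size 2), [p⁴q] (size 4), [pq] (size 4).
Class equation: 1 + 2 + 2 + 1 + 2 + 4 + 4 = 16 = |G|. So G has 7 conjugacy classes.

Answer: 7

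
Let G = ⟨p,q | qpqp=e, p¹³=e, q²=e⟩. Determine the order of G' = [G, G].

G' = [G, G] is generated by all commutators. The generator-pair commutators are: [p, q] = p².
The subgroup they normally generate is {e, p, p², p³, p⁴, p⁵, p⁶, p⁷, p⁸, p⁹, p¹⁰, p¹¹, p¹²}, of order 13.
Check: |G/G'| = 26/13 = 2 is the order of the abelianisation.

Answer: 13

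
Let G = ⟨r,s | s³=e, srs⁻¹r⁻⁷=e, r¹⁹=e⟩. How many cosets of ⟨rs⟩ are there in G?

First find ord(rs) by computing successive powers:
  (rs)¹ = rs, (rs)² = r⁸s², (rs)³ = e.
So |⟨rs⟩| = ord(rs) = 3. With |G| = 57, by Lagrange [G : ⟨rs⟩] = 57/3 = 19.

Answer: 19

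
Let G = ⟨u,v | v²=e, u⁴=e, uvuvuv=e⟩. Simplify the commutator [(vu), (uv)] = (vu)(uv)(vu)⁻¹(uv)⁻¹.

[(vu), (uv)] = (vu)·(uv)·(vu)⁻¹·(uv)⁻¹.
  (vu) · (uv) = vu²v
  (vu²v) · (u³v) = uvu²
  (uvu²) · (vu³) = u²vu²v

Answer: u²vu²v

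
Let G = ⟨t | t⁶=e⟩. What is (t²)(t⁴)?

Compute (t²) · (t⁴) by multiplying left to right and reducing via the relations at each step:
  (t²) · t⁴ = e

Answer: e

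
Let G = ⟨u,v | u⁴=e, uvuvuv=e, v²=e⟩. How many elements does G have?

Enumerate words in the generators, reducing via the relations: the distinct elements are
  {e, u, v, uv, u², u³, vu, uvu, u²v, u³v, vu², vu³, uvu², uvu³, u²vu, u³vu, vu²v, uvu²v, u²vu², u²vu³, u³vu², u³vu³, u²vu²v, u³vu²v}.
No further products give new elements, so |G| = 24.

Answer: 24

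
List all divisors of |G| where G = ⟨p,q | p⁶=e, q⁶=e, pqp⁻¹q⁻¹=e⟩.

|G| = 36 = 2² · 3². By Lagrange's theorem the order of any subgroup divides 36; the divisors of 36 are 1, 2, 3, 4, 6, 9, 12, 18, 36.

Answer: 1, 2, 3, 4, 6, 9, 12, 18, 36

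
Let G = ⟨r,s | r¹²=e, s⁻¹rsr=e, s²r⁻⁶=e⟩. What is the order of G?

Enumerate words in the generators, reducing via the relations: the distinct elements are
  {e, r, s, rs, r², r³, r⁴, r⁵, r⁶, r⁷, r⁸, r⁹, r²s, r³s, r¹¹, r¹⁰, r⁴s, r⁵s, s⁻¹, rs⁻¹, r²s⁻¹, r³s⁻¹, r⁴s⁻¹, r⁵s⁻¹}.
No further products give new elements, so |G| = 24.

Answer: 24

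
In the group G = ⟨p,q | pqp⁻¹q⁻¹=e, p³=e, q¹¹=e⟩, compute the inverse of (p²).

The order of (p²) is 3 (smallest k with (p²)ᵏ = e), so (p²)⁻¹ = (p²)² = p.
Check: (p²) · p → (p²) · p = e, giving e as required.

Answer: p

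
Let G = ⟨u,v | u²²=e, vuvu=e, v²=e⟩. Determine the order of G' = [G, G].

G' = [G, G] is generated by all commutators. The generator-pair commutators are: [u, v] = u².
The subgroup they normally generate is {e, u², u⁴, u⁶, u⁸, u¹⁰, u¹², u¹⁴, u¹⁶, u¹⁸, u²⁰}, of order 11.
Check: |G/G'| = 44/11 = 4 is the order of the abelianisation.

Answer: 11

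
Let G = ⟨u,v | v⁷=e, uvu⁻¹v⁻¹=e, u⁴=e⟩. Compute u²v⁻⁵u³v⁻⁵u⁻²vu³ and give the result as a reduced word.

Multiply left to right, reducing at each step:
  (u²) · v⁻⁵ = u²v²
  (u²v²) · u³ = uv²
  (uv²) · v⁻⁵ = uv⁴
  (uv⁴) · u⁻² = u³v⁴
  (u³v⁴) · v = u³v⁵
  (u³v⁵) · u³ = u²v⁵

Answer: u²v⁵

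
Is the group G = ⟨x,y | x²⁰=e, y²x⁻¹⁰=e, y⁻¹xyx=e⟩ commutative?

x·y = xy but y·x = x⁹y⁻¹, so x·y ≠ y·x and G is not abelian.

Answer: No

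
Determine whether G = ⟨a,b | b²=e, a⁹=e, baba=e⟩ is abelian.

a·b = ab but b·a = a⁸b, so a·b ≠ b·a and G is not abelian.

Answer: No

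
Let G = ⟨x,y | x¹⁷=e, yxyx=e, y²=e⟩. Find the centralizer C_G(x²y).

⟨x²y⟩ ⊆ C_G(x²y) since powers of x²y commute with x²y; so |C_G(x²y)| ≥ |⟨x²y⟩| = 2.
By orbit–stabilizer, |C_G(x²y)| = |G| / |conj. class of x²y| = 34 / 17 = 2.
The 2 elements commuting with x²y are {e, x²y}.

Answer: {e, x²y}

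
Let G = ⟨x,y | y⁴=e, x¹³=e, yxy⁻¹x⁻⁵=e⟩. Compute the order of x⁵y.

Compute successive powers until reaching e:
  (x⁵y)¹ = x⁵y, (x⁵y)² = x⁴y², (x⁵y)³ = x¹²y³, (x⁵y)⁴ = e.
The smallest positive k with (x⁵y)ᵏ = e is 4.

Answer: 4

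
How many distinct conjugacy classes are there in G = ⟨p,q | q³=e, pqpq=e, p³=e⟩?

The conjugacy classes (representative and size) are:
  [e] (size 1), [qp²] (size 4), [q²p] (size 4), [p²q²] (size 3).
Class equation: 1 + 4 + 4 + 3 = 12 = |G|. So G has 4 conjugacy classes.

Answer: 4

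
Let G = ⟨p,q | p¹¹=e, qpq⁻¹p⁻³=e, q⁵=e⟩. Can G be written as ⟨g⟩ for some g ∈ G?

Every cyclic group is abelian. But p·q = pq while q·p = p³q, so p·q ≠ q·p and G is not abelian. Hence G is not cyclic.

Answer: No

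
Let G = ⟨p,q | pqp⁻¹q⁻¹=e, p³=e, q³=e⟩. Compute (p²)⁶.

Compute successive powers of (p²), reducing at each step:
  (p²)²: (p²) · p² = p
  (p²)³: p · p² = e
  (p²)⁴: e · p² = p²
  (p²)⁵: (p²) · p² = p
  (p²)⁶: p · p² = e

Answer: e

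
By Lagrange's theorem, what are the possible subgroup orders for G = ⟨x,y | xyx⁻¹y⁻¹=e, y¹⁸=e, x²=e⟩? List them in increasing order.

|G| = 36 = 2² · 3². By Lagrange's theorem the order of any subgroup divides 36; the divisors of 36 are 1, 2, 3, 4, 6, 9, 12, 18, 36.

Answer: 1, 2, 3, 4, 6, 9, 12, 18, 36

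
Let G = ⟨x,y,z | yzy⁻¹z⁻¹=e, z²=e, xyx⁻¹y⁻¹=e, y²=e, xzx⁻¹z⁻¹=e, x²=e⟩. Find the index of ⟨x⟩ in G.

First find ord(x) by computing successive powers:
  x¹ = x, x² = e.
So |⟨x⟩| = ord(x) = 2. With |G| = 8, by Lagrange [G : ⟨x⟩] = 8/2 = 4.

Answer: 4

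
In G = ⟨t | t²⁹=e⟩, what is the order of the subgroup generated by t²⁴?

|⟨t²⁴⟩| equals the order of t²⁴. Compute successive powers until reaching e:
  (t²⁴)¹ = t²⁴, (t²⁴)² = t¹⁹, (t²⁴)³ = t¹⁴, (t²⁴)⁴ = t⁹, (t²⁴)⁵ = t⁴, (t²⁴)⁶ = t²⁸, (t²⁴)⁷ = t²³, (t²⁴)⁸ = t¹⁸, (t²⁴)⁹ = t¹³, (t²⁴)¹⁰ = t⁸, (t²⁴)¹¹ = t³, (t²⁴)¹² = t²⁷, (t²⁴)¹³ = t²², (t²⁴)¹⁴ = t¹⁷, (t²⁴)¹⁵ = t¹², (t²⁴)¹⁶ = t⁷, (t²⁴)¹⁷ = t², (t²⁴)¹⁸ = t²⁶, (t²⁴)¹⁹ = t²¹, (t²⁴)²⁰ = t¹⁶, (t²⁴)²¹ = t¹¹, (t²⁴)²² = t⁶, (t²⁴)²³ = t, (t²⁴)²⁴ = t²⁵, (t²⁴)²⁵ = t²⁰, (t²⁴)²⁶ = t¹⁵, (t²⁴)²⁷ = t¹⁰, (t²⁴)²⁸ = t⁵, (t²⁴)²⁹ = e.
The smallest positive k with (t²⁴)ᵏ = e is 29, so |⟨t²⁴⟩| = 29.

Answer: 29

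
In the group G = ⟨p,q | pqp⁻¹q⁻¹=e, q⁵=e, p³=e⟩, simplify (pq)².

Compute successive powers of (pq), reducing at each step:
  (pq)²: (pq) · p = p²q;   (p²q) · q = p²q²

Answer: p²q²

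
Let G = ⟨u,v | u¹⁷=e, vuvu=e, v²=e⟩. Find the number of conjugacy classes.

The conjugacy classes (representative and size) are:
  [e] (size 1), [u¹⁶] (size 2), [u²] (size 2), [u³] (size 2), [u¹³] (size 2), [u¹²] (size 2), [u⁶] (size 2), [u¹⁰] (size 2), [u⁹] (size 2), [u⁷v] (size 17).
Class equation: 1 + 2 + 2 + 2 + 2 + 2 + 2 + 2 + 2 + 17 = 34 = |G|. So G has 10 conjugacy classes.

Answer: 10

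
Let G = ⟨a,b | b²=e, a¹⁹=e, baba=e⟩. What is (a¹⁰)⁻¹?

The order of (a¹⁰) is 19 (smallest k with (a¹⁰)ᵏ = e), so (a¹⁰)⁻¹ = (a¹⁰)¹⁸ = a⁹.
Check: (a¹⁰) · (a⁹) → (a¹⁰) · a⁹ = e, giving e as required.

Answer: a⁹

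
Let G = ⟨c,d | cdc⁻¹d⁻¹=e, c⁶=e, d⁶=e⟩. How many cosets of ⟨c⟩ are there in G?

First find ord(c) by computing successive powers:
  c¹ = c, c² = c², c³ = c³, c⁴ = c⁴, c⁵ = c⁵, c⁶ = e.
So |⟨c⟩| = ord(c) = 6. With |G| = 36, by Lagrange [G : ⟨c⟩] = 36/6 = 6.

Answer: 6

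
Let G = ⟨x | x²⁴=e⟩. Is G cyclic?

|G| = 24. The element x has order 24 (its powers give 24 distinct elements), so ⟨x⟩ = G and G is cyclic.

Answer: Yes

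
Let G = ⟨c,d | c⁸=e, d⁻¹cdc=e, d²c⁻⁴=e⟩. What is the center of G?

An element z ∈ Z(G) iff z commutes with every generator.
For example c⁴ is central: (c⁴)·c = c⁵ = c·(c⁴); (c⁴)·d = d⁻¹ = d·(c⁴).
Whereas c ∉ Z(G) since c·d = cd ≠ c³d⁻¹ = d·c.
Checking each of the 16 elements this way gives Z(G) = {e, c⁴}, of order 2.

Answer: {e, c⁴}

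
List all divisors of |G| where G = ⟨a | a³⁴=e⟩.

|G| = 34 = 2 · 17. By Lagrange's theorem the order of any subgroup divides 34; the divisors of 34 are 1, 2, 17, 34.

Answer: 1, 2, 17, 34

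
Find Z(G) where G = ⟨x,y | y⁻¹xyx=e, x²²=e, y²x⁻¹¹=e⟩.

An element z ∈ Z(G) iff z commutes with every generator.
For example x¹¹ is central: (x¹¹)·x = x¹² = x·(x¹¹); (x¹¹)·y = y⁻¹ = y·(x¹¹).
Whereas x ∉ Z(G) since x·y = xy ≠ x¹⁰y⁻¹ = y·x.
Checking each of the 44 elements this way gives Z(G) = {e, x¹¹}, of order 2.

Answer: {e, x¹¹}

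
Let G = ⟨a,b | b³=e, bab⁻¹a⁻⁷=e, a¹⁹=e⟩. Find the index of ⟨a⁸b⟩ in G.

First find ord(a⁸b) by computing successive powers:
  (a⁸b)¹ = a⁸b, (a⁸b)² = a⁷b², (a⁸b)³ = e.
So |⟨a⁸b⟩| = ord(a⁸b) = 3. With |G| = 57, by Lagrange [G : ⟨a⁸b⟩] = 57/3 = 19.

Answer: 19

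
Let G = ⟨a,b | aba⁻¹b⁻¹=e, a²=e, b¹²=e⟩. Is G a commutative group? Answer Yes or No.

Each pair of generators commutes: a·b = ab = b·a. Since the generators pairwise commute, every element of G commutes with every other, so G is abelian.

Answer: Yes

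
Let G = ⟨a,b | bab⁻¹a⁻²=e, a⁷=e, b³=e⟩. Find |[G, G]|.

G' = [G, G] is generated by all commutators. The generator-pair commutators are: [a, b] = a⁶.
The subgroup they normally generate is {e, a, a², a³, a⁴, a⁵, a⁶}, of order 7.
Check: |G/G'| = 21/7 = 3 is the order of the abelianisation.

Answer: 7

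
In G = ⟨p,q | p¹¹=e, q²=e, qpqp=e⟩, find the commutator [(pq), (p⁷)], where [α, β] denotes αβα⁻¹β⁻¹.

[(pq), (p⁷)] = (pq)·(p⁷)·(pq)⁻¹·(p⁷)⁻¹.
  (pq) · (p⁷) = p⁵q
  (p⁵q) · (pq) = p⁴
  (p⁴) · (p⁴) = p⁸

Answer: p⁸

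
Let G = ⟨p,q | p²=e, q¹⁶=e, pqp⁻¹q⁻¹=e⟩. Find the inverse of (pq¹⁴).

The order of (pq¹⁴) is 8 (smallest k with (pq¹⁴)ᵏ = e), so (pq¹⁴)⁻¹ = (pq¹⁴)⁷ = pq².
Check: (pq¹⁴) · (pq²) → (pq¹⁴) · p = q¹⁴;   (q¹⁴) · q² = e, giving e as required.

Answer: pq²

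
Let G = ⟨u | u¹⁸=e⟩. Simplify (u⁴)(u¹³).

Compute (u⁴) · (u¹³) by multiplying left to right and reducing via the relations at each step:
  (u⁴) · u¹³ = u¹⁷

Answer: u¹⁷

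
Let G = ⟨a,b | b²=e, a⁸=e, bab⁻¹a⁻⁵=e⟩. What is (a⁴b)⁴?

Compute successive powers of (a⁴b), reducing at each step:
  (a⁴b)²: (a⁴b) · a⁴ = b;   b · b = e
  (a⁴b)³: e · a⁴ = a⁴;   (a⁴) · b = a⁴b
  (a⁴b)⁴: (a⁴b) · a⁴ = b;   b · b = e

Answer: e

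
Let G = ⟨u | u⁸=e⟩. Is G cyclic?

|G| = 8. The element u has order 8 (its powers give 8 distinct elements), so ⟨u⟩ = G and G is cyclic.

Answer: Yes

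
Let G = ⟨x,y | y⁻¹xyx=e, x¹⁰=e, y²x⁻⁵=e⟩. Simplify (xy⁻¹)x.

Compute (xy⁻¹) · x by multiplying left to right and reducing via the relations at each step:
  (xy⁻¹) · x = y⁻¹

Answer: y⁻¹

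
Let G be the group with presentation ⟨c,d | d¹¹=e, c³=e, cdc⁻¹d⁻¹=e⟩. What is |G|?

Enumerate words in the generators, reducing via the relations: the distinct elements are
  {c, d, e, cd, c², d², d³, d⁴, d⁵, d⁶, d⁷, d⁸, d⁹, cd², cd³, cd⁴, cd⁵, cd⁶, cd⁷, cd⁸, cd⁹, c²d, d¹⁰, cd¹⁰, c²d², c²d³, c²d⁴, c²d⁵, c²d⁶, c²d⁷, c²d⁸, c²d⁹, c²d¹⁰}.
No further products give new elements, so |G| = 33.

Answer: 33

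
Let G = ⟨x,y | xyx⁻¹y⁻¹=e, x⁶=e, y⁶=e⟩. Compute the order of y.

Compute successive powers until reaching e:
  y¹ = y, y² = y², y³ = y³, y⁴ = y⁴, y⁵ = y⁵, y⁶ = e.
The smallest positive k with yᵏ = e is 6.

Answer: 6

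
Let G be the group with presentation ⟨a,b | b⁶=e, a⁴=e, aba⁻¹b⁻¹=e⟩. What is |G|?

Enumerate words in the generators, reducing via the relations: the distinct elements are
  {a, b, e, ab, a², a³, b², b³, b⁴, b⁵, ab², ab³, ab⁴, ab⁵, a²b, a³b, a²b², a²b³, a²b⁴, a²b⁵, a³b², a³b³, a³b⁴, a³b⁵}.
No further products give new elements, so |G| = 24.

Answer: 24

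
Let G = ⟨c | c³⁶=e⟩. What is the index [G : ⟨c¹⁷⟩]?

First find ord(c¹⁷) by computing successive powers:
  (c¹⁷)¹ = c¹⁷, (c¹⁷)² = c³⁴, (c¹⁷)³ = c¹⁵, (c¹⁷)⁴ = c³², (c¹⁷)⁵ = c¹³, (c¹⁷)⁶ = c³⁰, (c¹⁷)⁷ = c¹¹, (c¹⁷)⁸ = c²⁸, (c¹⁷)⁹ = c⁹, (c¹⁷)¹⁰ = c²⁶, (c¹⁷)¹¹ = c⁷, (c¹⁷)¹² = c²⁴, (c¹⁷)¹³ = c⁵, (c¹⁷)¹⁴ = c²², (c¹⁷)¹⁵ = c³, (c¹⁷)¹⁶ = c²⁰, (c¹⁷)¹⁷ = c, (c¹⁷)¹⁸ = c¹⁸, (c¹⁷)¹⁹ = c³⁵, (c¹⁷)²⁰ = c¹⁶, (c¹⁷)²¹ = c³³, (c¹⁷)²² = c¹⁴, (c¹⁷)²³ = c³¹, (c¹⁷)²⁴ = c¹², (c¹⁷)²⁵ = c²⁹, (c¹⁷)²⁶ = c¹⁰, (c¹⁷)²⁷ = c²⁷, (c¹⁷)²⁸ = c⁸, (c¹⁷)²⁹ = c²⁵, (c¹⁷)³⁰ = c⁶, (c¹⁷)³¹ = c²³, (c¹⁷)³² = c⁴, (c¹⁷)³³ = c²¹, (c¹⁷)³⁴ = c², (c¹⁷)³⁵ = c¹⁹, (c¹⁷)³⁶ = e.
So |⟨c¹⁷⟩| = ord(c¹⁷) = 36. With |G| = 36, by Lagrange [G : ⟨c¹⁷⟩] = 36/36 = 1.

Answer: 1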